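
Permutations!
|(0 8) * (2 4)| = 2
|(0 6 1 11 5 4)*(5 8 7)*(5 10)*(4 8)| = 20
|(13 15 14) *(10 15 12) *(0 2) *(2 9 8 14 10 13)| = 10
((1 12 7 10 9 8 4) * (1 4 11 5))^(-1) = (1 5 11 8 9 10 7 12)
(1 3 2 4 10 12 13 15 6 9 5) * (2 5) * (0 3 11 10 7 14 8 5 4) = [3, 11, 0, 4, 7, 1, 9, 14, 5, 2, 12, 10, 13, 15, 8, 6] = (0 3 4 7 14 8 5 1 11 10 12 13 15 6 9 2)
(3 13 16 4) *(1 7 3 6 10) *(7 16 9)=(1 16 4 6 10)(3 13 9 7)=[0, 16, 2, 13, 6, 5, 10, 3, 8, 7, 1, 11, 12, 9, 14, 15, 4]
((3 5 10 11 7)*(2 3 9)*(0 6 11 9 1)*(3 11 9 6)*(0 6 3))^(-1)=((1 6 9 2 11 7)(3 5 10))^(-1)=(1 7 11 2 9 6)(3 10 5)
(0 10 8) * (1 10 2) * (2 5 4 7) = (0 5 4 7 2 1 10 8) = [5, 10, 1, 3, 7, 4, 6, 2, 0, 9, 8]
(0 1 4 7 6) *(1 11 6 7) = (0 11 6)(1 4) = [11, 4, 2, 3, 1, 5, 0, 7, 8, 9, 10, 6]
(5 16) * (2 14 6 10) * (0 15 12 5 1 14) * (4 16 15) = (0 4 16 1 14 6 10 2)(5 15 12) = [4, 14, 0, 3, 16, 15, 10, 7, 8, 9, 2, 11, 5, 13, 6, 12, 1]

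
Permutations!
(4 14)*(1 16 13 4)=[0, 16, 2, 3, 14, 5, 6, 7, 8, 9, 10, 11, 12, 4, 1, 15, 13]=(1 16 13 4 14)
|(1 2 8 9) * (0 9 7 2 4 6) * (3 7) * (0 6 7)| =|(0 9 1 4 7 2 8 3)| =8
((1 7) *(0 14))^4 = (14)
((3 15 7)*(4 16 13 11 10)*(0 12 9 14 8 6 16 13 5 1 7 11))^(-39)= (0 7 9 15 8 10 16 13 1 12 3 14 11 6 4 5)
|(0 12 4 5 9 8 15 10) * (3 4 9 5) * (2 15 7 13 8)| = 6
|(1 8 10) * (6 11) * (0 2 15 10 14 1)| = |(0 2 15 10)(1 8 14)(6 11)| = 12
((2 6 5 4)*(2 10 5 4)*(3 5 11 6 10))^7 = ((2 10 11 6 4 3 5))^7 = (11)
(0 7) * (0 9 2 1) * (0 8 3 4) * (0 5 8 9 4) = (0 7 4 5 8 3)(1 9 2) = [7, 9, 1, 0, 5, 8, 6, 4, 3, 2]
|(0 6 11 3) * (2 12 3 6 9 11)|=|(0 9 11 6 2 12 3)|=7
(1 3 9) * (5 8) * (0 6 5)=[6, 3, 2, 9, 4, 8, 5, 7, 0, 1]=(0 6 5 8)(1 3 9)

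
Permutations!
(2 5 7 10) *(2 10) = (10)(2 5 7) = [0, 1, 5, 3, 4, 7, 6, 2, 8, 9, 10]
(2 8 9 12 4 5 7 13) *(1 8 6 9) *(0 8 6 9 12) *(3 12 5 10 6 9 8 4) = (0 4 10 6 5 7 13 2 8 1 9)(3 12) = [4, 9, 8, 12, 10, 7, 5, 13, 1, 0, 6, 11, 3, 2]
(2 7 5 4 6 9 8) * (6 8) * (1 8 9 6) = (1 8 2 7 5 4 9) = [0, 8, 7, 3, 9, 4, 6, 5, 2, 1]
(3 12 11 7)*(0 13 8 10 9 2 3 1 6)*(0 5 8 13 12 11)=[12, 6, 3, 11, 4, 8, 5, 1, 10, 2, 9, 7, 0, 13]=(13)(0 12)(1 6 5 8 10 9 2 3 11 7)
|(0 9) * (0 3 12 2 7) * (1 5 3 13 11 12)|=|(0 9 13 11 12 2 7)(1 5 3)|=21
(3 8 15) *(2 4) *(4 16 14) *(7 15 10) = (2 16 14 4)(3 8 10 7 15) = [0, 1, 16, 8, 2, 5, 6, 15, 10, 9, 7, 11, 12, 13, 4, 3, 14]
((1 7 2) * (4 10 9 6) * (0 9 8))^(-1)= (0 8 10 4 6 9)(1 2 7)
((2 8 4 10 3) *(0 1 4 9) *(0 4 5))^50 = ((0 1 5)(2 8 9 4 10 3))^50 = (0 5 1)(2 9 10)(3 8 4)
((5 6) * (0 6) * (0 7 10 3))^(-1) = (0 3 10 7 5 6)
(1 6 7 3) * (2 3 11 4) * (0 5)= [5, 6, 3, 1, 2, 0, 7, 11, 8, 9, 10, 4]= (0 5)(1 6 7 11 4 2 3)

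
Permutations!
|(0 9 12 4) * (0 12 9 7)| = 2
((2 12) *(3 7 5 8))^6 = (12)(3 5)(7 8)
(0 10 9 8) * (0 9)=(0 10)(8 9)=[10, 1, 2, 3, 4, 5, 6, 7, 9, 8, 0]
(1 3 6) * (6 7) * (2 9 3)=(1 2 9 3 7 6)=[0, 2, 9, 7, 4, 5, 1, 6, 8, 3]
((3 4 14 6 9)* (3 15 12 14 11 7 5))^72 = (3 11 5 4 7)(6 15 14 9 12)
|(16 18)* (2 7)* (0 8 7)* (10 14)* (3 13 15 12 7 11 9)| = |(0 8 11 9 3 13 15 12 7 2)(10 14)(16 18)| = 10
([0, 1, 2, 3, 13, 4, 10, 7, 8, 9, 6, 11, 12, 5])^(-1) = [0, 1, 2, 3, 5, 13, 10, 7, 8, 9, 6, 11, 12, 4]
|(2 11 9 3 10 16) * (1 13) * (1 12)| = 6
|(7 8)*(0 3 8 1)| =5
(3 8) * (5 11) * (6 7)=(3 8)(5 11)(6 7)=[0, 1, 2, 8, 4, 11, 7, 6, 3, 9, 10, 5]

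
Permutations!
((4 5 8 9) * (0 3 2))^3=(4 9 8 5)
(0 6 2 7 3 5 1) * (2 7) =(0 6 7 3 5 1) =[6, 0, 2, 5, 4, 1, 7, 3]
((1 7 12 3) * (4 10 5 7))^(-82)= (1 10 7 3 4 5 12)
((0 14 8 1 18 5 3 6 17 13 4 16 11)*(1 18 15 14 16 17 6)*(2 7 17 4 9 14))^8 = (0 11 16)(1 8 17)(2 5 9)(3 14 7)(13 15 18)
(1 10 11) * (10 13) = (1 13 10 11) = [0, 13, 2, 3, 4, 5, 6, 7, 8, 9, 11, 1, 12, 10]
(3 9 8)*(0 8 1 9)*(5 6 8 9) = (0 9 1 5 6 8 3) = [9, 5, 2, 0, 4, 6, 8, 7, 3, 1]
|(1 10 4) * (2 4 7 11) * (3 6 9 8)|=12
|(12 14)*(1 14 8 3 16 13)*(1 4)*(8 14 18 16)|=10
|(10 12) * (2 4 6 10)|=5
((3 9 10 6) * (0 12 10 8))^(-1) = (0 8 9 3 6 10 12)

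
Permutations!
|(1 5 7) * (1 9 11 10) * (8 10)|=7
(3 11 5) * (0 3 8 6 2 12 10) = (0 3 11 5 8 6 2 12 10) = [3, 1, 12, 11, 4, 8, 2, 7, 6, 9, 0, 5, 10]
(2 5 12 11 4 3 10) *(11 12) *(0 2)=(12)(0 2 5 11 4 3 10)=[2, 1, 5, 10, 3, 11, 6, 7, 8, 9, 0, 4, 12]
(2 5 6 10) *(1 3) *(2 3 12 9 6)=(1 12 9 6 10 3)(2 5)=[0, 12, 5, 1, 4, 2, 10, 7, 8, 6, 3, 11, 9]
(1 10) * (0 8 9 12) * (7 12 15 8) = (0 7 12)(1 10)(8 9 15) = [7, 10, 2, 3, 4, 5, 6, 12, 9, 15, 1, 11, 0, 13, 14, 8]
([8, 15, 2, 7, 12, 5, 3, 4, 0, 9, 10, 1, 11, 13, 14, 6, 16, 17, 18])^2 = [0, 6, 2, 4, 11, 5, 7, 12, 8, 9, 10, 15, 1, 13, 14, 3, 16, 17, 18]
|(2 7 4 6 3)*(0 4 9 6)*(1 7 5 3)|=12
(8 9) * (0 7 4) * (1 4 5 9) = [7, 4, 2, 3, 0, 9, 6, 5, 1, 8] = (0 7 5 9 8 1 4)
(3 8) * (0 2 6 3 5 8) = (0 2 6 3)(5 8) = [2, 1, 6, 0, 4, 8, 3, 7, 5]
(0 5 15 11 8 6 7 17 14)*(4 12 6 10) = (0 5 15 11 8 10 4 12 6 7 17 14) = [5, 1, 2, 3, 12, 15, 7, 17, 10, 9, 4, 8, 6, 13, 0, 11, 16, 14]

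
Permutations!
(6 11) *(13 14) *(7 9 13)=(6 11)(7 9 13 14)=[0, 1, 2, 3, 4, 5, 11, 9, 8, 13, 10, 6, 12, 14, 7]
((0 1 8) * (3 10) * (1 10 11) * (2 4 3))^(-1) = (0 8 1 11 3 4 2 10)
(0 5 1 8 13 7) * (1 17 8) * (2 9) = (0 5 17 8 13 7)(2 9) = [5, 1, 9, 3, 4, 17, 6, 0, 13, 2, 10, 11, 12, 7, 14, 15, 16, 8]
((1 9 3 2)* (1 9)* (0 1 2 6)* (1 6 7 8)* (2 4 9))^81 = (0 6)(1 3)(4 7)(8 9) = ((0 6)(1 4 9 3 7 8))^81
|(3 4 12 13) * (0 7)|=4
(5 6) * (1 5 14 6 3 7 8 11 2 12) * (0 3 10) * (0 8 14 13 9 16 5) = (0 3 7 14 6 13 9 16 5 10 8 11 2 12 1) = [3, 0, 12, 7, 4, 10, 13, 14, 11, 16, 8, 2, 1, 9, 6, 15, 5]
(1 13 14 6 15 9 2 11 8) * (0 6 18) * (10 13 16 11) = [6, 16, 10, 3, 4, 5, 15, 7, 1, 2, 13, 8, 12, 14, 18, 9, 11, 17, 0] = (0 6 15 9 2 10 13 14 18)(1 16 11 8)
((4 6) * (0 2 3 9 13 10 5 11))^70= (0 5 13 3)(2 11 10 9)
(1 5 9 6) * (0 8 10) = (0 8 10)(1 5 9 6) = [8, 5, 2, 3, 4, 9, 1, 7, 10, 6, 0]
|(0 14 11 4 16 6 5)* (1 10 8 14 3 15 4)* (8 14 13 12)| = 84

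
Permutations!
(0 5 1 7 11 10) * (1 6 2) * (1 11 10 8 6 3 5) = (0 1 7 10)(2 11 8 6)(3 5) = [1, 7, 11, 5, 4, 3, 2, 10, 6, 9, 0, 8]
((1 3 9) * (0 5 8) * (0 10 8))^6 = ((0 5)(1 3 9)(8 10))^6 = (10)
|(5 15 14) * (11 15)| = 4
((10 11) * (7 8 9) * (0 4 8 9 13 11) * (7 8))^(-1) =((0 4 7 9 8 13 11 10))^(-1) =(0 10 11 13 8 9 7 4)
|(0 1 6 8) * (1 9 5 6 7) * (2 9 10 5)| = 10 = |(0 10 5 6 8)(1 7)(2 9)|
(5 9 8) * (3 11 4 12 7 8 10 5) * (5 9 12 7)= (3 11 4 7 8)(5 12)(9 10)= [0, 1, 2, 11, 7, 12, 6, 8, 3, 10, 9, 4, 5]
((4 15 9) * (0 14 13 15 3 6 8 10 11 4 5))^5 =(0 5 9 15 13 14)(3 4 11 10 8 6)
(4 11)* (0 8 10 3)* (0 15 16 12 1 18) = [8, 18, 2, 15, 11, 5, 6, 7, 10, 9, 3, 4, 1, 13, 14, 16, 12, 17, 0] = (0 8 10 3 15 16 12 1 18)(4 11)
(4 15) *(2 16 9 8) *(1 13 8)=(1 13 8 2 16 9)(4 15)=[0, 13, 16, 3, 15, 5, 6, 7, 2, 1, 10, 11, 12, 8, 14, 4, 9]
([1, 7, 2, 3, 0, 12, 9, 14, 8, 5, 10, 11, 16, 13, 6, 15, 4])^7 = [12, 16, 2, 3, 5, 14, 1, 4, 8, 7, 10, 11, 6, 13, 0, 15, 9]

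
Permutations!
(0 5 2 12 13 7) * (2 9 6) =(0 5 9 6 2 12 13 7) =[5, 1, 12, 3, 4, 9, 2, 0, 8, 6, 10, 11, 13, 7]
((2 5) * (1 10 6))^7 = (1 10 6)(2 5)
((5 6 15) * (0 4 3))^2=((0 4 3)(5 6 15))^2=(0 3 4)(5 15 6)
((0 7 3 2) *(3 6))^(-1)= ((0 7 6 3 2))^(-1)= (0 2 3 6 7)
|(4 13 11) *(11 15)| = |(4 13 15 11)| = 4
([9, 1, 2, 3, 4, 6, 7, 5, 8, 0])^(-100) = (9)(5 7 6)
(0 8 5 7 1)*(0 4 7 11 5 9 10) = (0 8 9 10)(1 4 7)(5 11) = [8, 4, 2, 3, 7, 11, 6, 1, 9, 10, 0, 5]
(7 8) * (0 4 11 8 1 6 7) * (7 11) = (0 4 7 1 6 11 8) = [4, 6, 2, 3, 7, 5, 11, 1, 0, 9, 10, 8]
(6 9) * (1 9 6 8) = [0, 9, 2, 3, 4, 5, 6, 7, 1, 8] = (1 9 8)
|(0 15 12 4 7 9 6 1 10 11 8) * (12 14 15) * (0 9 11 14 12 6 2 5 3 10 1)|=|(0 6)(2 5 3 10 14 15 12 4 7 11 8 9)|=12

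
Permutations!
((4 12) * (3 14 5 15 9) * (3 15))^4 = ((3 14 5)(4 12)(9 15))^4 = (15)(3 14 5)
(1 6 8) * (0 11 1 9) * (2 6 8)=(0 11 1 8 9)(2 6)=[11, 8, 6, 3, 4, 5, 2, 7, 9, 0, 10, 1]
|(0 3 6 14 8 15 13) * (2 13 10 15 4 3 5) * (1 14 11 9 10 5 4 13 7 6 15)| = 15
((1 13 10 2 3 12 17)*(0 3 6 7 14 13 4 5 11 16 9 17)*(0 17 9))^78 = ((0 3 12 17 1 4 5 11 16)(2 6 7 14 13 10))^78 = (0 5 17)(1 3 11)(4 12 16)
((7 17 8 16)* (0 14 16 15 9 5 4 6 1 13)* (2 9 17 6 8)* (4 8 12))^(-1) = (0 13 1 6 7 16 14)(2 17 15 8 5 9)(4 12)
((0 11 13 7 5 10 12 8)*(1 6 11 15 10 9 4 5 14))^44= (0 8 12 10 15)(1 11 7)(4 9 5)(6 13 14)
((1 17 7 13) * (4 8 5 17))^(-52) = ((1 4 8 5 17 7 13))^(-52) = (1 17 4 7 8 13 5)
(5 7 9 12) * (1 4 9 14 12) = (1 4 9)(5 7 14 12) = [0, 4, 2, 3, 9, 7, 6, 14, 8, 1, 10, 11, 5, 13, 12]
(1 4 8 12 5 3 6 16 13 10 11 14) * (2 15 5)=(1 4 8 12 2 15 5 3 6 16 13 10 11 14)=[0, 4, 15, 6, 8, 3, 16, 7, 12, 9, 11, 14, 2, 10, 1, 5, 13]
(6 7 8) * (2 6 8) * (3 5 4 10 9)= (2 6 7)(3 5 4 10 9)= [0, 1, 6, 5, 10, 4, 7, 2, 8, 3, 9]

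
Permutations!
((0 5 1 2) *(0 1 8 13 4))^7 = (0 8 4 5 13)(1 2)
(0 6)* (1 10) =(0 6)(1 10) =[6, 10, 2, 3, 4, 5, 0, 7, 8, 9, 1]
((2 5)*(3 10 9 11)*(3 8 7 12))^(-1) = ((2 5)(3 10 9 11 8 7 12))^(-1) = (2 5)(3 12 7 8 11 9 10)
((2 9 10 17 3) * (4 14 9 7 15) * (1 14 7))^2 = (1 9 17 2 14 10 3)(4 15 7)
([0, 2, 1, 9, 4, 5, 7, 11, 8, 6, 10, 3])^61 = (1 2)(3 9 6 7 11)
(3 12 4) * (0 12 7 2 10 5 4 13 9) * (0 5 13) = [12, 1, 10, 7, 3, 4, 6, 2, 8, 5, 13, 11, 0, 9] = (0 12)(2 10 13 9 5 4 3 7)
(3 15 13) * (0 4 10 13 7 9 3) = (0 4 10 13)(3 15 7 9) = [4, 1, 2, 15, 10, 5, 6, 9, 8, 3, 13, 11, 12, 0, 14, 7]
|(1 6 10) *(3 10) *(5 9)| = |(1 6 3 10)(5 9)| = 4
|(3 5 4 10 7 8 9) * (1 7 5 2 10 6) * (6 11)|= 11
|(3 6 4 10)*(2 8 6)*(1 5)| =|(1 5)(2 8 6 4 10 3)| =6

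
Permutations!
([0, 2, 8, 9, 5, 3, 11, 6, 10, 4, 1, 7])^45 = (11)(1 2 8 10)(3 9 4 5)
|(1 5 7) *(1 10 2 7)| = 6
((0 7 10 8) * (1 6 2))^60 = (10)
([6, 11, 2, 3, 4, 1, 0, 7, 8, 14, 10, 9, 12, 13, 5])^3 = (0 6)(1 14 11 5 9)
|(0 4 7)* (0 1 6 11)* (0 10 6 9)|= 15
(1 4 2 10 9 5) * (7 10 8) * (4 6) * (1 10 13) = (1 6 4 2 8 7 13)(5 10 9) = [0, 6, 8, 3, 2, 10, 4, 13, 7, 5, 9, 11, 12, 1]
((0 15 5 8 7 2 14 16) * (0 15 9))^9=(0 9)(2 16 5 7 14 15 8)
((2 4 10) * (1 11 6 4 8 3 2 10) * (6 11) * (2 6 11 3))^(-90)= (11)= ((1 11 3 6 4)(2 8))^(-90)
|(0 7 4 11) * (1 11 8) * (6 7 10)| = |(0 10 6 7 4 8 1 11)| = 8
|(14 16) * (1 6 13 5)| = |(1 6 13 5)(14 16)| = 4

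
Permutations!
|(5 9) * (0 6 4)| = 6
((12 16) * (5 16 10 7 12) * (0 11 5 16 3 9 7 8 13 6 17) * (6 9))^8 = ((0 11 5 3 6 17)(7 12 10 8 13 9))^8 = (0 5 6)(3 17 11)(7 10 13)(8 9 12)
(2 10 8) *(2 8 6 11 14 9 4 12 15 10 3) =(2 3)(4 12 15 10 6 11 14 9) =[0, 1, 3, 2, 12, 5, 11, 7, 8, 4, 6, 14, 15, 13, 9, 10]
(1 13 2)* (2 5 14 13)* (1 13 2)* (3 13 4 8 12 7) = [0, 1, 4, 13, 8, 14, 6, 3, 12, 9, 10, 11, 7, 5, 2] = (2 4 8 12 7 3 13 5 14)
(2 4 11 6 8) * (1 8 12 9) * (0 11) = (0 11 6 12 9 1 8 2 4) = [11, 8, 4, 3, 0, 5, 12, 7, 2, 1, 10, 6, 9]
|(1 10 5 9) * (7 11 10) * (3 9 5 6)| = 7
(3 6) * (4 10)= [0, 1, 2, 6, 10, 5, 3, 7, 8, 9, 4]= (3 6)(4 10)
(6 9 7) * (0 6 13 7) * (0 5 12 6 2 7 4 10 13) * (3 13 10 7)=(0 2 3 13 4 7)(5 12 6 9)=[2, 1, 3, 13, 7, 12, 9, 0, 8, 5, 10, 11, 6, 4]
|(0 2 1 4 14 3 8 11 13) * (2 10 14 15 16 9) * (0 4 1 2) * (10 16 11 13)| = |(0 16 9)(3 8 13 4 15 11 10 14)| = 24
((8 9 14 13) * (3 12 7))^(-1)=(3 7 12)(8 13 14 9)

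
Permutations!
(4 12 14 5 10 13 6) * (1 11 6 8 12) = (1 11 6 4)(5 10 13 8 12 14) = [0, 11, 2, 3, 1, 10, 4, 7, 12, 9, 13, 6, 14, 8, 5]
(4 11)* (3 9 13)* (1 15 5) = (1 15 5)(3 9 13)(4 11) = [0, 15, 2, 9, 11, 1, 6, 7, 8, 13, 10, 4, 12, 3, 14, 5]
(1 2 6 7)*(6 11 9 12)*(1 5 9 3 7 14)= (1 2 11 3 7 5 9 12 6 14)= [0, 2, 11, 7, 4, 9, 14, 5, 8, 12, 10, 3, 6, 13, 1]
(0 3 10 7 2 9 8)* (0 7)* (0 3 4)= (0 4)(2 9 8 7)(3 10)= [4, 1, 9, 10, 0, 5, 6, 2, 7, 8, 3]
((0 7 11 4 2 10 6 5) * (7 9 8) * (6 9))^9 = (2 9 7 4 10 8 11)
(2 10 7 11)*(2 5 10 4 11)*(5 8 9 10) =(2 4 11 8 9 10 7) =[0, 1, 4, 3, 11, 5, 6, 2, 9, 10, 7, 8]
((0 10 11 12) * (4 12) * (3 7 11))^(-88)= ((0 10 3 7 11 4 12))^(-88)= (0 7 12 3 4 10 11)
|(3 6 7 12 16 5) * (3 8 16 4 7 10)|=3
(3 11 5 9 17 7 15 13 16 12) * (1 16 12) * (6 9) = (1 16)(3 11 5 6 9 17 7 15 13 12) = [0, 16, 2, 11, 4, 6, 9, 15, 8, 17, 10, 5, 3, 12, 14, 13, 1, 7]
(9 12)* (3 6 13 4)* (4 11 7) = (3 6 13 11 7 4)(9 12) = [0, 1, 2, 6, 3, 5, 13, 4, 8, 12, 10, 7, 9, 11]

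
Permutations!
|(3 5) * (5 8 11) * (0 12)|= 4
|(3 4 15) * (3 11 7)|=5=|(3 4 15 11 7)|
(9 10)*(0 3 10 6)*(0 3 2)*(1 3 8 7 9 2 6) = (0 6 8 7 9 1 3 10 2) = [6, 3, 0, 10, 4, 5, 8, 9, 7, 1, 2]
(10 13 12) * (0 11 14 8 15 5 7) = [11, 1, 2, 3, 4, 7, 6, 0, 15, 9, 13, 14, 10, 12, 8, 5] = (0 11 14 8 15 5 7)(10 13 12)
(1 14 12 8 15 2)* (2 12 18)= (1 14 18 2)(8 15 12)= [0, 14, 1, 3, 4, 5, 6, 7, 15, 9, 10, 11, 8, 13, 18, 12, 16, 17, 2]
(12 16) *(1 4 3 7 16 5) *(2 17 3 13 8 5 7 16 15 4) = (1 2 17 3 16 12 7 15 4 13 8 5) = [0, 2, 17, 16, 13, 1, 6, 15, 5, 9, 10, 11, 7, 8, 14, 4, 12, 3]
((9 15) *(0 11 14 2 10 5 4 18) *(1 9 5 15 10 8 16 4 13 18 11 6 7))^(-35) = ((0 6 7 1 9 10 15 5 13 18)(2 8 16 4 11 14))^(-35) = (0 10)(1 13)(2 8 16 4 11 14)(5 7)(6 15)(9 18)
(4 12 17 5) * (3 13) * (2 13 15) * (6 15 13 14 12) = [0, 1, 14, 13, 6, 4, 15, 7, 8, 9, 10, 11, 17, 3, 12, 2, 16, 5] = (2 14 12 17 5 4 6 15)(3 13)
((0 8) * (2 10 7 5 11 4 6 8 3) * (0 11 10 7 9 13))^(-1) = ((0 3 2 7 5 10 9 13)(4 6 8 11))^(-1) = (0 13 9 10 5 7 2 3)(4 11 8 6)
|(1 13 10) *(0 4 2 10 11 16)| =8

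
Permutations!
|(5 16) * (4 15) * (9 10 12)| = |(4 15)(5 16)(9 10 12)| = 6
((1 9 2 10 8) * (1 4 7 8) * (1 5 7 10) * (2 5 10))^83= (10)(1 2 4 8 7 5 9)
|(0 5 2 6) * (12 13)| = |(0 5 2 6)(12 13)| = 4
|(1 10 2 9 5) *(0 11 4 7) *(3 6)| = |(0 11 4 7)(1 10 2 9 5)(3 6)| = 20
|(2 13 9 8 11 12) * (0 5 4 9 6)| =|(0 5 4 9 8 11 12 2 13 6)| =10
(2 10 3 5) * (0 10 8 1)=[10, 0, 8, 5, 4, 2, 6, 7, 1, 9, 3]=(0 10 3 5 2 8 1)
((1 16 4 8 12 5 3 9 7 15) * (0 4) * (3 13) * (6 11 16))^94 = (0 1 3 8 11 7 5)(4 6 9 12 16 15 13)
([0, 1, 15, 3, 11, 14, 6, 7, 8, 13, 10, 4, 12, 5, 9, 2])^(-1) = (2 15)(4 11)(5 13 9 14)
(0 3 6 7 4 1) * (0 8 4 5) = (0 3 6 7 5)(1 8 4) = [3, 8, 2, 6, 1, 0, 7, 5, 4]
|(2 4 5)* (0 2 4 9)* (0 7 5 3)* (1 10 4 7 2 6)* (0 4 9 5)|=|(0 6 1 10 9 2 5 7)(3 4)|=8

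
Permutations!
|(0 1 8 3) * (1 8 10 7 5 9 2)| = |(0 8 3)(1 10 7 5 9 2)| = 6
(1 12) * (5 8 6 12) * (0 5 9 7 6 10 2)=[5, 9, 0, 3, 4, 8, 12, 6, 10, 7, 2, 11, 1]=(0 5 8 10 2)(1 9 7 6 12)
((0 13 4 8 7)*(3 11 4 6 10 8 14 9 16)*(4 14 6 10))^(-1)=((0 13 10 8 7)(3 11 14 9 16)(4 6))^(-1)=(0 7 8 10 13)(3 16 9 14 11)(4 6)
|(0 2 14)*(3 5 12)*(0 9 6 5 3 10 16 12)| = |(0 2 14 9 6 5)(10 16 12)| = 6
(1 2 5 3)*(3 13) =(1 2 5 13 3) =[0, 2, 5, 1, 4, 13, 6, 7, 8, 9, 10, 11, 12, 3]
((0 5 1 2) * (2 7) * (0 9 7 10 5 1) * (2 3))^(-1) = (0 5 10 1)(2 3 7 9)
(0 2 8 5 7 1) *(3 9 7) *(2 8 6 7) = [8, 0, 6, 9, 4, 3, 7, 1, 5, 2] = (0 8 5 3 9 2 6 7 1)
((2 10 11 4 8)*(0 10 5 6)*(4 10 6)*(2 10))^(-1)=(0 6)(2 11 10 8 4 5)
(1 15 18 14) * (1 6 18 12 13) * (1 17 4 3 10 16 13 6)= [0, 15, 2, 10, 3, 5, 18, 7, 8, 9, 16, 11, 6, 17, 1, 12, 13, 4, 14]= (1 15 12 6 18 14)(3 10 16 13 17 4)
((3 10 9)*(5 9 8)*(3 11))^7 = (3 10 8 5 9 11) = ((3 10 8 5 9 11))^7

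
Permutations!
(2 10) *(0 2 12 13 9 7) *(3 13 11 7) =(0 2 10 12 11 7)(3 13 9) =[2, 1, 10, 13, 4, 5, 6, 0, 8, 3, 12, 7, 11, 9]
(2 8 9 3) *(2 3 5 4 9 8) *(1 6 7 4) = [0, 6, 2, 3, 9, 1, 7, 4, 8, 5] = (1 6 7 4 9 5)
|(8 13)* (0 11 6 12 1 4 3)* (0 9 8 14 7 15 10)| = 14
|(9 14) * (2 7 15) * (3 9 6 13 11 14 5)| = 12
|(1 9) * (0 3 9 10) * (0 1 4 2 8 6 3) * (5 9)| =14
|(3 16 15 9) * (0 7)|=4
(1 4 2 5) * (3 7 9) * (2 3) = (1 4 3 7 9 2 5) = [0, 4, 5, 7, 3, 1, 6, 9, 8, 2]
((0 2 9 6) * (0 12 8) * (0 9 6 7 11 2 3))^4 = (2 9 6 7 12 11 8)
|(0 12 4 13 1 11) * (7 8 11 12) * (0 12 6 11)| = 6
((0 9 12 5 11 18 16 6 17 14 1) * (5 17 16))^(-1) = ((0 9 12 17 14 1)(5 11 18)(6 16))^(-1) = (0 1 14 17 12 9)(5 18 11)(6 16)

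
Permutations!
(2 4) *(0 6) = [6, 1, 4, 3, 2, 5, 0] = (0 6)(2 4)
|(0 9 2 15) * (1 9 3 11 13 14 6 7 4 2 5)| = |(0 3 11 13 14 6 7 4 2 15)(1 9 5)| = 30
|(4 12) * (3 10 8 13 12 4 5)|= 6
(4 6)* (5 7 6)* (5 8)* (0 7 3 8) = (0 7 6 4)(3 8 5) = [7, 1, 2, 8, 0, 3, 4, 6, 5]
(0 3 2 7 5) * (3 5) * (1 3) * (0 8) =(0 5 8)(1 3 2 7) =[5, 3, 7, 2, 4, 8, 6, 1, 0]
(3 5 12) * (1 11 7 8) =[0, 11, 2, 5, 4, 12, 6, 8, 1, 9, 10, 7, 3] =(1 11 7 8)(3 5 12)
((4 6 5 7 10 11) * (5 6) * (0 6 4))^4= (0 7 6 10 4 11 5)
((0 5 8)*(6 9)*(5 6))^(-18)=(0 9 8 6 5)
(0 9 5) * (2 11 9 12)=(0 12 2 11 9 5)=[12, 1, 11, 3, 4, 0, 6, 7, 8, 5, 10, 9, 2]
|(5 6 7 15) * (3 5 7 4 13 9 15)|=|(3 5 6 4 13 9 15 7)|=8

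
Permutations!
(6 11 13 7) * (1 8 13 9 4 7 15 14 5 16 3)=[0, 8, 2, 1, 7, 16, 11, 6, 13, 4, 10, 9, 12, 15, 5, 14, 3]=(1 8 13 15 14 5 16 3)(4 7 6 11 9)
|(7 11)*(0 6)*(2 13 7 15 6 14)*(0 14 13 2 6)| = 10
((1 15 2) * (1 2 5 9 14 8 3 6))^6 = ((1 15 5 9 14 8 3 6))^6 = (1 3 14 5)(6 8 9 15)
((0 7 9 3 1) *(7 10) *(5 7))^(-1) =(0 1 3 9 7 5 10)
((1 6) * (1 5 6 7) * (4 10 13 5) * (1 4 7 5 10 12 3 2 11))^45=(10 13)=((1 5 6 7 4 12 3 2 11)(10 13))^45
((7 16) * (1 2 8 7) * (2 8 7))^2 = ((1 8 2 7 16))^2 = (1 2 16 8 7)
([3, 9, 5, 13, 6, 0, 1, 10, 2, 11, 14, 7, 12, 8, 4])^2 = (0 13 2)(1 11 10 4)(3 8 5)(6 9 7 14)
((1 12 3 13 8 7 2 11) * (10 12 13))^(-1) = ((1 13 8 7 2 11)(3 10 12))^(-1) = (1 11 2 7 8 13)(3 12 10)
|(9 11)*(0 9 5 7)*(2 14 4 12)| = 20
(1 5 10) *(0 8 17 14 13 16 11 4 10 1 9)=[8, 5, 2, 3, 10, 1, 6, 7, 17, 0, 9, 4, 12, 16, 13, 15, 11, 14]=(0 8 17 14 13 16 11 4 10 9)(1 5)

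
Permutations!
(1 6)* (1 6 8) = (1 8) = [0, 8, 2, 3, 4, 5, 6, 7, 1]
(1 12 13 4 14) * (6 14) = [0, 12, 2, 3, 6, 5, 14, 7, 8, 9, 10, 11, 13, 4, 1] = (1 12 13 4 6 14)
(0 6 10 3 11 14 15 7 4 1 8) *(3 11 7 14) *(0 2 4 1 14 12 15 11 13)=[6, 8, 4, 7, 14, 5, 10, 1, 2, 9, 13, 3, 15, 0, 11, 12]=(0 6 10 13)(1 8 2 4 14 11 3 7)(12 15)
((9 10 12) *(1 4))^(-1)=(1 4)(9 12 10)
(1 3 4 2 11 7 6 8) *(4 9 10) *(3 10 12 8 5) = (1 10 4 2 11 7 6 5 3 9 12 8) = [0, 10, 11, 9, 2, 3, 5, 6, 1, 12, 4, 7, 8]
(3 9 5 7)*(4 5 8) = (3 9 8 4 5 7) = [0, 1, 2, 9, 5, 7, 6, 3, 4, 8]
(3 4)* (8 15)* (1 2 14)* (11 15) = (1 2 14)(3 4)(8 11 15) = [0, 2, 14, 4, 3, 5, 6, 7, 11, 9, 10, 15, 12, 13, 1, 8]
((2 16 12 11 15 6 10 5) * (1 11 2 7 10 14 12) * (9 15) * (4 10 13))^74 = ((1 11 9 15 6 14 12 2 16)(4 10 5 7 13))^74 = (1 9 6 12 16 11 15 14 2)(4 13 7 5 10)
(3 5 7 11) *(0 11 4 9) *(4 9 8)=(0 11 3 5 7 9)(4 8)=[11, 1, 2, 5, 8, 7, 6, 9, 4, 0, 10, 3]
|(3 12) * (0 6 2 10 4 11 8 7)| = |(0 6 2 10 4 11 8 7)(3 12)| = 8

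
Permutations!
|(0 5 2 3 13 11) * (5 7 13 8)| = |(0 7 13 11)(2 3 8 5)| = 4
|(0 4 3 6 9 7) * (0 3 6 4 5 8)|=15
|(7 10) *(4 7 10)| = 2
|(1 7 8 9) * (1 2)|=5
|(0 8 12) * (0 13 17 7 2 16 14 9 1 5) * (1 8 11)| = 36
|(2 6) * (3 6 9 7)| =5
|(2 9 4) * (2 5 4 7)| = |(2 9 7)(4 5)| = 6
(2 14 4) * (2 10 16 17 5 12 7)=[0, 1, 14, 3, 10, 12, 6, 2, 8, 9, 16, 11, 7, 13, 4, 15, 17, 5]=(2 14 4 10 16 17 5 12 7)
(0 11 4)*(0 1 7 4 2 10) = [11, 7, 10, 3, 1, 5, 6, 4, 8, 9, 0, 2] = (0 11 2 10)(1 7 4)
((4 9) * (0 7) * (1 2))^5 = ((0 7)(1 2)(4 9))^5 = (0 7)(1 2)(4 9)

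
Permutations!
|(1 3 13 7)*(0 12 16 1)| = 7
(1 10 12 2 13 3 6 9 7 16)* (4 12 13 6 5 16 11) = (1 10 13 3 5 16)(2 6 9 7 11 4 12) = [0, 10, 6, 5, 12, 16, 9, 11, 8, 7, 13, 4, 2, 3, 14, 15, 1]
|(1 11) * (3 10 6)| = |(1 11)(3 10 6)| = 6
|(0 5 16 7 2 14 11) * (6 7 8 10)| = 10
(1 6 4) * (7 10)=(1 6 4)(7 10)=[0, 6, 2, 3, 1, 5, 4, 10, 8, 9, 7]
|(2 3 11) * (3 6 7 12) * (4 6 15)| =8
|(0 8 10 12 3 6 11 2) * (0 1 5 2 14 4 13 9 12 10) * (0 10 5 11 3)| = |(0 8 10 5 2 1 11 14 4 13 9 12)(3 6)| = 12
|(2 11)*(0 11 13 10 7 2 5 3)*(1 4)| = |(0 11 5 3)(1 4)(2 13 10 7)| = 4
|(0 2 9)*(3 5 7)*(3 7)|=|(0 2 9)(3 5)|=6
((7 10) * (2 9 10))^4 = (10) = ((2 9 10 7))^4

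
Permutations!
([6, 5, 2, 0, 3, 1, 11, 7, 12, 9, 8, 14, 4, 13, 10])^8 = [3, 1, 2, 4, 12, 5, 0, 7, 10, 9, 14, 6, 8, 13, 11]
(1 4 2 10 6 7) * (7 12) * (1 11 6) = (1 4 2 10)(6 12 7 11) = [0, 4, 10, 3, 2, 5, 12, 11, 8, 9, 1, 6, 7]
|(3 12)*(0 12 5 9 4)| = 6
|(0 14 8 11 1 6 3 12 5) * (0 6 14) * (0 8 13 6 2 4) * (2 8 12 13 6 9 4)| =12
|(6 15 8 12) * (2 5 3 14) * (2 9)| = 20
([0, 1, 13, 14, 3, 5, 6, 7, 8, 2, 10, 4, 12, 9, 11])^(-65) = [0, 1, 13, 4, 11, 5, 6, 7, 8, 2, 10, 14, 12, 9, 3]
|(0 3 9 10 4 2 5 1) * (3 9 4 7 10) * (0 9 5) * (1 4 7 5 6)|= |(0 6 1 9 3 7 10 5 4 2)|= 10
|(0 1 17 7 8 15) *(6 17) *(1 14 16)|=|(0 14 16 1 6 17 7 8 15)|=9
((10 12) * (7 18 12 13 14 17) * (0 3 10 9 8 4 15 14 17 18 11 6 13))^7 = (18)(0 3 10)(6 17 11 13 7)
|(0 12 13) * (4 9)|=|(0 12 13)(4 9)|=6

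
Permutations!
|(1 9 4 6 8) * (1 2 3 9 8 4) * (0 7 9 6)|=9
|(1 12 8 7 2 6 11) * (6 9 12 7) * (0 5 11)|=10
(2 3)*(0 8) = [8, 1, 3, 2, 4, 5, 6, 7, 0] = (0 8)(2 3)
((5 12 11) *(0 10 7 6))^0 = (12)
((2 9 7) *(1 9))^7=(1 2 7 9)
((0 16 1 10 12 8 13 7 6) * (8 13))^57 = ((0 16 1 10 12 13 7 6))^57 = (0 16 1 10 12 13 7 6)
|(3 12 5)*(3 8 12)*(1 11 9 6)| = 12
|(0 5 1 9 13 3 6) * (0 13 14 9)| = |(0 5 1)(3 6 13)(9 14)| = 6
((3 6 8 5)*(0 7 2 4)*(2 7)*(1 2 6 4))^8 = (0 8 3)(4 6 5)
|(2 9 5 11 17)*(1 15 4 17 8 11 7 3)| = 18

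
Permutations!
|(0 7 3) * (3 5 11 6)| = |(0 7 5 11 6 3)| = 6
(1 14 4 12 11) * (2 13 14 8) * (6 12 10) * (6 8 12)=[0, 12, 13, 3, 10, 5, 6, 7, 2, 9, 8, 1, 11, 14, 4]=(1 12 11)(2 13 14 4 10 8)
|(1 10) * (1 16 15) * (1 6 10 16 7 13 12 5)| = 9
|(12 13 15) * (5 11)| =6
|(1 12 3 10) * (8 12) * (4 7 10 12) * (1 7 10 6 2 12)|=|(1 8 4 10 7 6 2 12 3)|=9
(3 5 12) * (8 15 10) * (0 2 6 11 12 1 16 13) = [2, 16, 6, 5, 4, 1, 11, 7, 15, 9, 8, 12, 3, 0, 14, 10, 13] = (0 2 6 11 12 3 5 1 16 13)(8 15 10)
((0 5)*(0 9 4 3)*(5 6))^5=((0 6 5 9 4 3))^5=(0 3 4 9 5 6)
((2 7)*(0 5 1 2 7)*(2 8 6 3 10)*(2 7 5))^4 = (1 10 8 7 6 5 3)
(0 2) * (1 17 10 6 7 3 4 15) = (0 2)(1 17 10 6 7 3 4 15) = [2, 17, 0, 4, 15, 5, 7, 3, 8, 9, 6, 11, 12, 13, 14, 1, 16, 10]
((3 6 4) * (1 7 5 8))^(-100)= (8)(3 4 6)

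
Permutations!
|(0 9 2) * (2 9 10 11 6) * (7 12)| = 10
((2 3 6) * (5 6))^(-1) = (2 6 5 3)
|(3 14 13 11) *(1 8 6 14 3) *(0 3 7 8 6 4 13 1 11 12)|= 21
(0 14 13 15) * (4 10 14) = (0 4 10 14 13 15) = [4, 1, 2, 3, 10, 5, 6, 7, 8, 9, 14, 11, 12, 15, 13, 0]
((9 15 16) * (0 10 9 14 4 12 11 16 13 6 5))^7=((0 10 9 15 13 6 5)(4 12 11 16 14))^7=(4 11 14 12 16)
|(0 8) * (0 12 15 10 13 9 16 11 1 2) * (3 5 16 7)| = 14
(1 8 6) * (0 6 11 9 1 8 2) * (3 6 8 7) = (0 8 11 9 1 2)(3 6 7) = [8, 2, 0, 6, 4, 5, 7, 3, 11, 1, 10, 9]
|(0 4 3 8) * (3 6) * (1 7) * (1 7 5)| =10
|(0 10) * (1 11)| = |(0 10)(1 11)| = 2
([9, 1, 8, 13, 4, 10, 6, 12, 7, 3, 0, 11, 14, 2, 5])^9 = [5, 1, 3, 0, 4, 12, 6, 2, 13, 10, 14, 11, 8, 9, 7]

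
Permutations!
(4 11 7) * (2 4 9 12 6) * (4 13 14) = (2 13 14 4 11 7 9 12 6) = [0, 1, 13, 3, 11, 5, 2, 9, 8, 12, 10, 7, 6, 14, 4]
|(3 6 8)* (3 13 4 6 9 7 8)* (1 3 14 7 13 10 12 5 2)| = |(1 3 9 13 4 6 14 7 8 10 12 5 2)| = 13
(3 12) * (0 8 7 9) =(0 8 7 9)(3 12) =[8, 1, 2, 12, 4, 5, 6, 9, 7, 0, 10, 11, 3]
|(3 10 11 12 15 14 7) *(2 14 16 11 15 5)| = 10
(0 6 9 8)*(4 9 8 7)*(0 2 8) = (0 6)(2 8)(4 9 7) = [6, 1, 8, 3, 9, 5, 0, 4, 2, 7]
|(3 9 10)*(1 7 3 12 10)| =4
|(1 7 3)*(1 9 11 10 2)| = 7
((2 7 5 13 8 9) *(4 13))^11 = ((2 7 5 4 13 8 9))^11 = (2 13 7 8 5 9 4)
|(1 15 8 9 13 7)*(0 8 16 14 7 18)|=5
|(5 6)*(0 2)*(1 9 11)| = 6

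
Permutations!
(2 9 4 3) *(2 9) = (3 9 4) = [0, 1, 2, 9, 3, 5, 6, 7, 8, 4]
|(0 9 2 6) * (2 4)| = 5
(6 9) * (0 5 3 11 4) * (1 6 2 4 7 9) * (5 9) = (0 9 2 4)(1 6)(3 11 7 5) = [9, 6, 4, 11, 0, 3, 1, 5, 8, 2, 10, 7]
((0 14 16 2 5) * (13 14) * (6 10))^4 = (0 2 14)(5 16 13)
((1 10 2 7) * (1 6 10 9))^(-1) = (1 9)(2 10 6 7)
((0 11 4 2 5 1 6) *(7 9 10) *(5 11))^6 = ((0 5 1 6)(2 11 4)(7 9 10))^6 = (11)(0 1)(5 6)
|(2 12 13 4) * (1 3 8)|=12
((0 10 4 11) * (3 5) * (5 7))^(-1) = (0 11 4 10)(3 5 7)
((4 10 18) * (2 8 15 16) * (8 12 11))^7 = (2 12 11 8 15 16)(4 10 18)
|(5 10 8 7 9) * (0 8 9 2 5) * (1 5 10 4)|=|(0 8 7 2 10 9)(1 5 4)|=6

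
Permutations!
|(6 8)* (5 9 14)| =6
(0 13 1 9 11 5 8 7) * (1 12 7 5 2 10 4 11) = (0 13 12 7)(1 9)(2 10 4 11)(5 8) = [13, 9, 10, 3, 11, 8, 6, 0, 5, 1, 4, 2, 7, 12]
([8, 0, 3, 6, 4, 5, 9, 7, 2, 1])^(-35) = [0, 1, 2, 3, 4, 5, 6, 7, 8, 9]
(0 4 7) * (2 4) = (0 2 4 7) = [2, 1, 4, 3, 7, 5, 6, 0]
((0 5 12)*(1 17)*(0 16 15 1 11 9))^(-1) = (0 9 11 17 1 15 16 12 5)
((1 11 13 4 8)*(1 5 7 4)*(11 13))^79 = (1 13)(4 7 5 8)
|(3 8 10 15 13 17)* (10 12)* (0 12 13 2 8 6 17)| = 21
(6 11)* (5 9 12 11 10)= (5 9 12 11 6 10)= [0, 1, 2, 3, 4, 9, 10, 7, 8, 12, 5, 6, 11]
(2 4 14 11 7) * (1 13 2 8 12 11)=(1 13 2 4 14)(7 8 12 11)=[0, 13, 4, 3, 14, 5, 6, 8, 12, 9, 10, 7, 11, 2, 1]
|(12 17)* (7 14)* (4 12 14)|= 5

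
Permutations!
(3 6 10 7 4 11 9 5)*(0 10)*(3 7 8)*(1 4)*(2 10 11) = (0 11 9 5 7 1 4 2 10 8 3 6) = [11, 4, 10, 6, 2, 7, 0, 1, 3, 5, 8, 9]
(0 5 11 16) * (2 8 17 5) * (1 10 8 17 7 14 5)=(0 2 17 1 10 8 7 14 5 11 16)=[2, 10, 17, 3, 4, 11, 6, 14, 7, 9, 8, 16, 12, 13, 5, 15, 0, 1]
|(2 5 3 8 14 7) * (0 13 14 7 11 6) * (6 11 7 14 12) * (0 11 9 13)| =|(2 5 3 8 14 7)(6 11 9 13 12)| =30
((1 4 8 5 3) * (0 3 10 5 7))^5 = ((0 3 1 4 8 7)(5 10))^5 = (0 7 8 4 1 3)(5 10)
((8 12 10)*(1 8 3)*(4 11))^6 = (1 8 12 10 3)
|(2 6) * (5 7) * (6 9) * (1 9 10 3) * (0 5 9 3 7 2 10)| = 12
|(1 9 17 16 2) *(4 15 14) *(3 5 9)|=21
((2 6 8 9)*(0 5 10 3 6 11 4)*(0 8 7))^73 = ((0 5 10 3 6 7)(2 11 4 8 9))^73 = (0 5 10 3 6 7)(2 8 11 9 4)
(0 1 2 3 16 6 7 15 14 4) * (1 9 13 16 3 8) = [9, 2, 8, 3, 0, 5, 7, 15, 1, 13, 10, 11, 12, 16, 4, 14, 6] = (0 9 13 16 6 7 15 14 4)(1 2 8)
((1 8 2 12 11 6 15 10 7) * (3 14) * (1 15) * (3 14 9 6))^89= ((1 8 2 12 11 3 9 6)(7 15 10))^89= (1 8 2 12 11 3 9 6)(7 10 15)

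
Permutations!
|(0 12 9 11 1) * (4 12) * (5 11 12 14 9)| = |(0 4 14 9 12 5 11 1)| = 8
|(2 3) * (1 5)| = |(1 5)(2 3)| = 2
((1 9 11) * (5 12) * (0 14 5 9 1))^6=(14)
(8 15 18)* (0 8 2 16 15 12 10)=(0 8 12 10)(2 16 15 18)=[8, 1, 16, 3, 4, 5, 6, 7, 12, 9, 0, 11, 10, 13, 14, 18, 15, 17, 2]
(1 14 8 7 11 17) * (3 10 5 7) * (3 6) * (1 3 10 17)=(1 14 8 6 10 5 7 11)(3 17)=[0, 14, 2, 17, 4, 7, 10, 11, 6, 9, 5, 1, 12, 13, 8, 15, 16, 3]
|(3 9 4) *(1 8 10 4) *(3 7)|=7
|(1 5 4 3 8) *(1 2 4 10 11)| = 4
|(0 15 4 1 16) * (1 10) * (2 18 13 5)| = 12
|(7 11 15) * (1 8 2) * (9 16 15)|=15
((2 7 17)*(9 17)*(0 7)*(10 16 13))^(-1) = (0 2 17 9 7)(10 13 16) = ((0 7 9 17 2)(10 16 13))^(-1)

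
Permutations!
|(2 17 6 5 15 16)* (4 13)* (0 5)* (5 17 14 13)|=|(0 17 6)(2 14 13 4 5 15 16)|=21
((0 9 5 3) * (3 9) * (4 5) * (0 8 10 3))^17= ((3 8 10)(4 5 9))^17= (3 10 8)(4 9 5)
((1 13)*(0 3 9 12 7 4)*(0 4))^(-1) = ((0 3 9 12 7)(1 13))^(-1) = (0 7 12 9 3)(1 13)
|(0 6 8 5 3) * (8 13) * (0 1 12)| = |(0 6 13 8 5 3 1 12)| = 8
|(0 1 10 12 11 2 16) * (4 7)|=|(0 1 10 12 11 2 16)(4 7)|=14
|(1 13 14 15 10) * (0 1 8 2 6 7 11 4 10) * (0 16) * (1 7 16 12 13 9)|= |(0 7 11 4 10 8 2 6 16)(1 9)(12 13 14 15)|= 36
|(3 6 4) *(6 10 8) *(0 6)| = 6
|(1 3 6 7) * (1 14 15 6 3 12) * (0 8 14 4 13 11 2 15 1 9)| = 42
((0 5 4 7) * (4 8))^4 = ((0 5 8 4 7))^4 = (0 7 4 8 5)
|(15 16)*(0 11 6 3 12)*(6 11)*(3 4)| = 10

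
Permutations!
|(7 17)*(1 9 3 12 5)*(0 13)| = 10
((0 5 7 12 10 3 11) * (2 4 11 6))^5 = (0 3)(2 7)(4 12)(5 6)(10 11)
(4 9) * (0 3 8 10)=[3, 1, 2, 8, 9, 5, 6, 7, 10, 4, 0]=(0 3 8 10)(4 9)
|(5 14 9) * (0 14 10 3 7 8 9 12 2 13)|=30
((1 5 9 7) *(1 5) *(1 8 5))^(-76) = ((1 8 5 9 7))^(-76) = (1 7 9 5 8)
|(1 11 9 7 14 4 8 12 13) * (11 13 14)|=|(1 13)(4 8 12 14)(7 11 9)|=12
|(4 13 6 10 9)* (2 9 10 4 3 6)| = 6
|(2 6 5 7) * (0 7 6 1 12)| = |(0 7 2 1 12)(5 6)| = 10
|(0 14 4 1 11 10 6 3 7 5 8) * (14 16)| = |(0 16 14 4 1 11 10 6 3 7 5 8)| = 12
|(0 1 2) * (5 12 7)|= |(0 1 2)(5 12 7)|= 3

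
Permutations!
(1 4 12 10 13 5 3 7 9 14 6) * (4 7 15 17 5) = (1 7 9 14 6)(3 15 17 5)(4 12 10 13) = [0, 7, 2, 15, 12, 3, 1, 9, 8, 14, 13, 11, 10, 4, 6, 17, 16, 5]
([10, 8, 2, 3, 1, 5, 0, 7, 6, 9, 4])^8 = (0 4 8)(1 6 10)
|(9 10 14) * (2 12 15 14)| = |(2 12 15 14 9 10)| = 6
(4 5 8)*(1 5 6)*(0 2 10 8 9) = (0 2 10 8 4 6 1 5 9) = [2, 5, 10, 3, 6, 9, 1, 7, 4, 0, 8]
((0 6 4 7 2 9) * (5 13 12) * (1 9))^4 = ((0 6 4 7 2 1 9)(5 13 12))^4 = (0 2 6 1 4 9 7)(5 13 12)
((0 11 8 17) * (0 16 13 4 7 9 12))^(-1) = (0 12 9 7 4 13 16 17 8 11)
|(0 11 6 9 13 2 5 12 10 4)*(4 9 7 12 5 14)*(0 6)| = |(0 11)(2 14 4 6 7 12 10 9 13)| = 18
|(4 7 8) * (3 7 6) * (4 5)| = 6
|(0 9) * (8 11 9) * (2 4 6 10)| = |(0 8 11 9)(2 4 6 10)| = 4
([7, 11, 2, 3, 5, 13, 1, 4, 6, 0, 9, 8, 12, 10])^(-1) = [9, 6, 2, 3, 7, 4, 8, 0, 11, 10, 13, 1, 12, 5]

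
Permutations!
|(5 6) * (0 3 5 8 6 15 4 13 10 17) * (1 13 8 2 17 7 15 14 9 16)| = 16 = |(0 3 5 14 9 16 1 13 10 7 15 4 8 6 2 17)|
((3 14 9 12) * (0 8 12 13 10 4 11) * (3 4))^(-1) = (0 11 4 12 8)(3 10 13 9 14)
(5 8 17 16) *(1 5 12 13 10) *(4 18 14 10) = (1 5 8 17 16 12 13 4 18 14 10) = [0, 5, 2, 3, 18, 8, 6, 7, 17, 9, 1, 11, 13, 4, 10, 15, 12, 16, 14]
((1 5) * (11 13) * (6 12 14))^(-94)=((1 5)(6 12 14)(11 13))^(-94)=(6 14 12)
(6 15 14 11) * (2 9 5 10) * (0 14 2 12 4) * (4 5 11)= [14, 1, 9, 3, 0, 10, 15, 7, 8, 11, 12, 6, 5, 13, 4, 2]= (0 14 4)(2 9 11 6 15)(5 10 12)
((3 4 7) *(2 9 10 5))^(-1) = (2 5 10 9)(3 7 4)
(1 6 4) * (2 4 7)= [0, 6, 4, 3, 1, 5, 7, 2]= (1 6 7 2 4)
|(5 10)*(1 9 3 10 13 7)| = |(1 9 3 10 5 13 7)| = 7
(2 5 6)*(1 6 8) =(1 6 2 5 8) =[0, 6, 5, 3, 4, 8, 2, 7, 1]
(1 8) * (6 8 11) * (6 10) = [0, 11, 2, 3, 4, 5, 8, 7, 1, 9, 6, 10] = (1 11 10 6 8)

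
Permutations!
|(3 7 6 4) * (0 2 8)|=12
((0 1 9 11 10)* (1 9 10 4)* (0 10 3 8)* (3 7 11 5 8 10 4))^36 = (11)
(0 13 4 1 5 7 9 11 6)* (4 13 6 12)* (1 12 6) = (13)(0 1 5 7 9 11 6)(4 12) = [1, 5, 2, 3, 12, 7, 0, 9, 8, 11, 10, 6, 4, 13]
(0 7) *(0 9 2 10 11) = (0 7 9 2 10 11) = [7, 1, 10, 3, 4, 5, 6, 9, 8, 2, 11, 0]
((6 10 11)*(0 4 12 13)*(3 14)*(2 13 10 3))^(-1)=(0 13 2 14 3 6 11 10 12 4)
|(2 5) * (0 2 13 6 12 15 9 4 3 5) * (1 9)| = 18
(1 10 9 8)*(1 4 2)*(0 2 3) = (0 2 1 10 9 8 4 3) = [2, 10, 1, 0, 3, 5, 6, 7, 4, 8, 9]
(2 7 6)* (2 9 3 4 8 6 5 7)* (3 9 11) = (3 4 8 6 11)(5 7) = [0, 1, 2, 4, 8, 7, 11, 5, 6, 9, 10, 3]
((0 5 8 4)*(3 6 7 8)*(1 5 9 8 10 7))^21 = ((0 9 8 4)(1 5 3 6)(7 10))^21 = (0 9 8 4)(1 5 3 6)(7 10)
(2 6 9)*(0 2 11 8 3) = (0 2 6 9 11 8 3) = [2, 1, 6, 0, 4, 5, 9, 7, 3, 11, 10, 8]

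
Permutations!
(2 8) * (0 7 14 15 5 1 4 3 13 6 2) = [7, 4, 8, 13, 3, 1, 2, 14, 0, 9, 10, 11, 12, 6, 15, 5] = (0 7 14 15 5 1 4 3 13 6 2 8)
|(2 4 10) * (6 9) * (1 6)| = |(1 6 9)(2 4 10)| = 3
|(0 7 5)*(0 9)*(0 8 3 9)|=|(0 7 5)(3 9 8)|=3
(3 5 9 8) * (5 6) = (3 6 5 9 8) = [0, 1, 2, 6, 4, 9, 5, 7, 3, 8]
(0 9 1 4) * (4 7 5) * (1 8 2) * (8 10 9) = (0 8 2 1 7 5 4)(9 10) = [8, 7, 1, 3, 0, 4, 6, 5, 2, 10, 9]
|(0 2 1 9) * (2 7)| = |(0 7 2 1 9)| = 5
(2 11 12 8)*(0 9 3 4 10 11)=(0 9 3 4 10 11 12 8 2)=[9, 1, 0, 4, 10, 5, 6, 7, 2, 3, 11, 12, 8]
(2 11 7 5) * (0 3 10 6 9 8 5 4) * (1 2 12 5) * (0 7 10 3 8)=(0 8 1 2 11 10 6 9)(4 7)(5 12)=[8, 2, 11, 3, 7, 12, 9, 4, 1, 0, 6, 10, 5]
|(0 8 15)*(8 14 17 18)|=6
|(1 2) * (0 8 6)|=|(0 8 6)(1 2)|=6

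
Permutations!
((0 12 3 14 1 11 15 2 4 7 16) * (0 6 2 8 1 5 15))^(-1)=(0 11 1 8 15 5 14 3 12)(2 6 16 7 4)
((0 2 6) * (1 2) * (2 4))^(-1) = (0 6 2 4 1)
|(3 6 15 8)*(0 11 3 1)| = 7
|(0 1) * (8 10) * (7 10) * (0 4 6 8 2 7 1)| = 12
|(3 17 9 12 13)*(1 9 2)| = 7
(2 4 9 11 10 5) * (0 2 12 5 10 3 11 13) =[2, 1, 4, 11, 9, 12, 6, 7, 8, 13, 10, 3, 5, 0] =(0 2 4 9 13)(3 11)(5 12)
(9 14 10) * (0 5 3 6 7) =(0 5 3 6 7)(9 14 10) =[5, 1, 2, 6, 4, 3, 7, 0, 8, 14, 9, 11, 12, 13, 10]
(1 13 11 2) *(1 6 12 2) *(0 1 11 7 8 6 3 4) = (0 1 13 7 8 6 12 2 3 4) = [1, 13, 3, 4, 0, 5, 12, 8, 6, 9, 10, 11, 2, 7]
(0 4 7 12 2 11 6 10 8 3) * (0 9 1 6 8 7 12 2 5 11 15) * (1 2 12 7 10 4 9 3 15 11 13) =(0 9 2 11 8 15)(1 6 4 7 12 5 13) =[9, 6, 11, 3, 7, 13, 4, 12, 15, 2, 10, 8, 5, 1, 14, 0]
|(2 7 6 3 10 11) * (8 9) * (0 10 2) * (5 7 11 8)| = 10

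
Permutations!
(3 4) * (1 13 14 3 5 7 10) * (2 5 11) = [0, 13, 5, 4, 11, 7, 6, 10, 8, 9, 1, 2, 12, 14, 3] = (1 13 14 3 4 11 2 5 7 10)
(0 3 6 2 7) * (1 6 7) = (0 3 7)(1 6 2) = [3, 6, 1, 7, 4, 5, 2, 0]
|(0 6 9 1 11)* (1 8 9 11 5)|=6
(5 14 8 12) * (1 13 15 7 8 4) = [0, 13, 2, 3, 1, 14, 6, 8, 12, 9, 10, 11, 5, 15, 4, 7] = (1 13 15 7 8 12 5 14 4)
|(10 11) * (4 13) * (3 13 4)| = 2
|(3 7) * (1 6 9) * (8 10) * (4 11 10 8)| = 6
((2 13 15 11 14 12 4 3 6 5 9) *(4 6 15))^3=((2 13 4 3 15 11 14 12 6 5 9))^3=(2 3 14 5 13 15 12 9 4 11 6)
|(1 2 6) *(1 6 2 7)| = 2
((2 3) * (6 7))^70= (7)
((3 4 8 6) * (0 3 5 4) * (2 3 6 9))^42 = ((0 6 5 4 8 9 2 3))^42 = (0 5 8 2)(3 6 4 9)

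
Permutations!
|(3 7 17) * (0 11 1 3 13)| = 7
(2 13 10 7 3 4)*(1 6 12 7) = (1 6 12 7 3 4 2 13 10) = [0, 6, 13, 4, 2, 5, 12, 3, 8, 9, 1, 11, 7, 10]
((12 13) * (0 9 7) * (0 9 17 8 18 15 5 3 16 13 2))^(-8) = ((0 17 8 18 15 5 3 16 13 12 2)(7 9))^(-8) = (0 18 3 12 17 15 16 2 8 5 13)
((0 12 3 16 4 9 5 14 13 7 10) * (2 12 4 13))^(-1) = (0 10 7 13 16 3 12 2 14 5 9 4)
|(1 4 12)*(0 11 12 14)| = 6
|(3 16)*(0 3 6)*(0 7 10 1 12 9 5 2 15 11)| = 13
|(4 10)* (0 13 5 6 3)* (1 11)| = 10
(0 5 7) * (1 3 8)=(0 5 7)(1 3 8)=[5, 3, 2, 8, 4, 7, 6, 0, 1]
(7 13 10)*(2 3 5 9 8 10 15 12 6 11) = (2 3 5 9 8 10 7 13 15 12 6 11) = [0, 1, 3, 5, 4, 9, 11, 13, 10, 8, 7, 2, 6, 15, 14, 12]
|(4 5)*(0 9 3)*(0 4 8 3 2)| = |(0 9 2)(3 4 5 8)| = 12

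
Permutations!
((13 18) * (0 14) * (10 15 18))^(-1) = (0 14)(10 13 18 15)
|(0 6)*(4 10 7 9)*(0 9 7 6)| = 4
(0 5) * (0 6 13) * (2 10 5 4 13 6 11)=(0 4 13)(2 10 5 11)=[4, 1, 10, 3, 13, 11, 6, 7, 8, 9, 5, 2, 12, 0]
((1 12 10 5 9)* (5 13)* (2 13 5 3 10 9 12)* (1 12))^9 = (1 3)(2 10)(5 13)(9 12) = ((1 2 13 3 10 5)(9 12))^9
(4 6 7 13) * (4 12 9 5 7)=(4 6)(5 7 13 12 9)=[0, 1, 2, 3, 6, 7, 4, 13, 8, 5, 10, 11, 9, 12]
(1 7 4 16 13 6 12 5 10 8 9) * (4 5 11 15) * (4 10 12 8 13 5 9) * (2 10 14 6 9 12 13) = [0, 7, 10, 3, 16, 13, 8, 12, 4, 1, 2, 15, 11, 9, 6, 14, 5] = (1 7 12 11 15 14 6 8 4 16 5 13 9)(2 10)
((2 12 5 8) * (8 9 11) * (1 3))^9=((1 3)(2 12 5 9 11 8))^9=(1 3)(2 9)(5 8)(11 12)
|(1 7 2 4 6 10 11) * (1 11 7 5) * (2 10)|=6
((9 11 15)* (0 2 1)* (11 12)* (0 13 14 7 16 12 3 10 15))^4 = (0 14 11 13 12 1 16 2 7)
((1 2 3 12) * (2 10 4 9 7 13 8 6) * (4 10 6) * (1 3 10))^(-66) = ((1 6 2 10)(3 12)(4 9 7 13 8))^(-66) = (1 2)(4 8 13 7 9)(6 10)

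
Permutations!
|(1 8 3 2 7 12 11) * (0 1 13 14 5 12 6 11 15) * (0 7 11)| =13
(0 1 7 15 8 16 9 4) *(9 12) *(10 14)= (0 1 7 15 8 16 12 9 4)(10 14)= [1, 7, 2, 3, 0, 5, 6, 15, 16, 4, 14, 11, 9, 13, 10, 8, 12]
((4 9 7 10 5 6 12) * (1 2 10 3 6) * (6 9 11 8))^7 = ((1 2 10 5)(3 9 7)(4 11 8 6 12))^7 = (1 5 10 2)(3 9 7)(4 8 12 11 6)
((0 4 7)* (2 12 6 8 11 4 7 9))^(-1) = (0 7)(2 9 4 11 8 6 12)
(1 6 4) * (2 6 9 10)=(1 9 10 2 6 4)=[0, 9, 6, 3, 1, 5, 4, 7, 8, 10, 2]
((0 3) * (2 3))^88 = (0 2 3)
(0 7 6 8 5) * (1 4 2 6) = (0 7 1 4 2 6 8 5) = [7, 4, 6, 3, 2, 0, 8, 1, 5]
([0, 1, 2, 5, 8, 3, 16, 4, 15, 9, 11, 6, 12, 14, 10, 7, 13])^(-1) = (3 5)(4 7 15 8)(6 11 10 14 13 16)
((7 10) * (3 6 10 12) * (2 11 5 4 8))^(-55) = ((2 11 5 4 8)(3 6 10 7 12))^(-55) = (12)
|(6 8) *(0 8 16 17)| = 5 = |(0 8 6 16 17)|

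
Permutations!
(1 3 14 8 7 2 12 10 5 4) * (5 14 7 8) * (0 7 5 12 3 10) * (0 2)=[7, 10, 3, 5, 1, 4, 6, 0, 8, 9, 14, 11, 2, 13, 12]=(0 7)(1 10 14 12 2 3 5 4)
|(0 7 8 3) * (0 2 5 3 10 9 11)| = 6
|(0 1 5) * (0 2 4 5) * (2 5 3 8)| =|(0 1)(2 4 3 8)| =4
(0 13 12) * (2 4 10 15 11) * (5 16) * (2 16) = [13, 1, 4, 3, 10, 2, 6, 7, 8, 9, 15, 16, 0, 12, 14, 11, 5] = (0 13 12)(2 4 10 15 11 16 5)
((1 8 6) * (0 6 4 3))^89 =(0 3 4 8 1 6)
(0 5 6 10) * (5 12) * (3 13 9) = (0 12 5 6 10)(3 13 9) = [12, 1, 2, 13, 4, 6, 10, 7, 8, 3, 0, 11, 5, 9]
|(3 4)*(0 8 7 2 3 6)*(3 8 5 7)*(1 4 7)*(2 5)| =9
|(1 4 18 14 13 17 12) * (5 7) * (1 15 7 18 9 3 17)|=|(1 4 9 3 17 12 15 7 5 18 14 13)|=12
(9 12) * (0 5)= [5, 1, 2, 3, 4, 0, 6, 7, 8, 12, 10, 11, 9]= (0 5)(9 12)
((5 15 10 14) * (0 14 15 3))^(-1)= ((0 14 5 3)(10 15))^(-1)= (0 3 5 14)(10 15)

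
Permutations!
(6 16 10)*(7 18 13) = (6 16 10)(7 18 13) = [0, 1, 2, 3, 4, 5, 16, 18, 8, 9, 6, 11, 12, 7, 14, 15, 10, 17, 13]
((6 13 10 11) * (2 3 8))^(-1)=(2 8 3)(6 11 10 13)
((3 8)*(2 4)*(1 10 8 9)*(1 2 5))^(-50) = ((1 10 8 3 9 2 4 5))^(-50) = (1 4 9 8)(2 3 10 5)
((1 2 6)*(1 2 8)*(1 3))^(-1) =((1 8 3)(2 6))^(-1) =(1 3 8)(2 6)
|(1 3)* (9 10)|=|(1 3)(9 10)|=2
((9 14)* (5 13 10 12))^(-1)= (5 12 10 13)(9 14)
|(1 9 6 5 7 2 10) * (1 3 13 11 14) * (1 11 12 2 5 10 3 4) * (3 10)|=|(1 9 6 3 13 12 2 10 4)(5 7)(11 14)|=18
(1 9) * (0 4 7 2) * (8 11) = (0 4 7 2)(1 9)(8 11) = [4, 9, 0, 3, 7, 5, 6, 2, 11, 1, 10, 8]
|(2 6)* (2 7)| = |(2 6 7)| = 3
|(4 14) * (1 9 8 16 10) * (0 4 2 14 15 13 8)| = 18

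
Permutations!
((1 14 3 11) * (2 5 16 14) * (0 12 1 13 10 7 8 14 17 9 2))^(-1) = ((0 12 1)(2 5 16 17 9)(3 11 13 10 7 8 14))^(-1) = (0 1 12)(2 9 17 16 5)(3 14 8 7 10 13 11)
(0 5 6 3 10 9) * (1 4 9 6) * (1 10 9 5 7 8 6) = (0 7 8 6 3 9)(1 4 5 10) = [7, 4, 2, 9, 5, 10, 3, 8, 6, 0, 1]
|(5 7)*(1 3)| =2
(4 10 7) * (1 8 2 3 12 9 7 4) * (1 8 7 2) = (1 7 8)(2 3 12 9)(4 10) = [0, 7, 3, 12, 10, 5, 6, 8, 1, 2, 4, 11, 9]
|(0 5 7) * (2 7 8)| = |(0 5 8 2 7)| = 5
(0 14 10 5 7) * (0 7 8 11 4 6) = [14, 1, 2, 3, 6, 8, 0, 7, 11, 9, 5, 4, 12, 13, 10] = (0 14 10 5 8 11 4 6)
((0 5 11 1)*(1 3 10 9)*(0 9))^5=((0 5 11 3 10)(1 9))^5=(11)(1 9)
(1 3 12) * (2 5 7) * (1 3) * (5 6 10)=(2 6 10 5 7)(3 12)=[0, 1, 6, 12, 4, 7, 10, 2, 8, 9, 5, 11, 3]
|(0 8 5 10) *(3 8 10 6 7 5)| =|(0 10)(3 8)(5 6 7)| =6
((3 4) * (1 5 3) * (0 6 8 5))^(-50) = ((0 6 8 5 3 4 1))^(-50) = (0 1 4 3 5 8 6)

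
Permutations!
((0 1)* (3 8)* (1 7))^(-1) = (0 1 7)(3 8)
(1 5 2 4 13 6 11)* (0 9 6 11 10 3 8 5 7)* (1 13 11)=(0 9 6 10 3 8 5 2 4 11 13 1 7)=[9, 7, 4, 8, 11, 2, 10, 0, 5, 6, 3, 13, 12, 1]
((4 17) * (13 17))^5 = (4 17 13)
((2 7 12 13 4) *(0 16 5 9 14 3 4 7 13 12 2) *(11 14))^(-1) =((0 16 5 9 11 14 3 4)(2 13 7))^(-1) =(0 4 3 14 11 9 5 16)(2 7 13)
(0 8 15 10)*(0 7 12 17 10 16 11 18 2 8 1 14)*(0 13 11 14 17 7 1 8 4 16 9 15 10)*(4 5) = [8, 17, 5, 3, 16, 4, 6, 12, 10, 15, 1, 18, 7, 11, 13, 9, 14, 0, 2] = (0 8 10 1 17)(2 5 4 16 14 13 11 18)(7 12)(9 15)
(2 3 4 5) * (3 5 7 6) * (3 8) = (2 5)(3 4 7 6 8) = [0, 1, 5, 4, 7, 2, 8, 6, 3]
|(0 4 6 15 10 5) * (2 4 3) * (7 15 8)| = 10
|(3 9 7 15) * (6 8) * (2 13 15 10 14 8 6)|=9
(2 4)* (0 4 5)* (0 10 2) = (0 4)(2 5 10) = [4, 1, 5, 3, 0, 10, 6, 7, 8, 9, 2]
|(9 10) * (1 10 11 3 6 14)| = 7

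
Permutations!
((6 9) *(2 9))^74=(2 6 9)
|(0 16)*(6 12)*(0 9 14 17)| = |(0 16 9 14 17)(6 12)| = 10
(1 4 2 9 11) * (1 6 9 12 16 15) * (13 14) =(1 4 2 12 16 15)(6 9 11)(13 14) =[0, 4, 12, 3, 2, 5, 9, 7, 8, 11, 10, 6, 16, 14, 13, 1, 15]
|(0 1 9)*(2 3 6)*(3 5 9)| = 7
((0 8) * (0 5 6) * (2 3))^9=(0 8 5 6)(2 3)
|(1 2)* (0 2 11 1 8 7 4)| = |(0 2 8 7 4)(1 11)| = 10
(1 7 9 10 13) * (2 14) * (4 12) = (1 7 9 10 13)(2 14)(4 12) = [0, 7, 14, 3, 12, 5, 6, 9, 8, 10, 13, 11, 4, 1, 2]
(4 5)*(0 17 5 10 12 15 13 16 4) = (0 17 5)(4 10 12 15 13 16) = [17, 1, 2, 3, 10, 0, 6, 7, 8, 9, 12, 11, 15, 16, 14, 13, 4, 5]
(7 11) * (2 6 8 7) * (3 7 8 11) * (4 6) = (2 4 6 11)(3 7) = [0, 1, 4, 7, 6, 5, 11, 3, 8, 9, 10, 2]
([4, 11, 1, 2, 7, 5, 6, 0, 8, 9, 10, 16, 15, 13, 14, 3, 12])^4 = (0 4 7)(1 15 11 3 16 2 12)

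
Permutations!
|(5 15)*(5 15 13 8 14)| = 4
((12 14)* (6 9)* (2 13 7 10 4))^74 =(14)(2 4 10 7 13)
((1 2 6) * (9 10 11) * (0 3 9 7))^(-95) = ((0 3 9 10 11 7)(1 2 6))^(-95) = (0 3 9 10 11 7)(1 2 6)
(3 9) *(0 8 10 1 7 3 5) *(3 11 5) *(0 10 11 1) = (0 8 11 5 10)(1 7)(3 9) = [8, 7, 2, 9, 4, 10, 6, 1, 11, 3, 0, 5]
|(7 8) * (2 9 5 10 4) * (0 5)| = 6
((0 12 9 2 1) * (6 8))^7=((0 12 9 2 1)(6 8))^7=(0 9 1 12 2)(6 8)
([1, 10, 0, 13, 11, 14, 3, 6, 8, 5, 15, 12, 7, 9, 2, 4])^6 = [12, 7, 11, 0, 13, 15, 2, 14, 8, 10, 6, 9, 5, 1, 4, 3]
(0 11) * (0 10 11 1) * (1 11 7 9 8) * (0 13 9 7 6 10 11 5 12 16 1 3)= (0 5 12 16 1 13 9 8 3)(6 10)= [5, 13, 2, 0, 4, 12, 10, 7, 3, 8, 6, 11, 16, 9, 14, 15, 1]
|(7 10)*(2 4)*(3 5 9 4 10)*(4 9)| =6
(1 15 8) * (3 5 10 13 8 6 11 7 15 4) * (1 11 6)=(1 4 3 5 10 13 8 11 7 15)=[0, 4, 2, 5, 3, 10, 6, 15, 11, 9, 13, 7, 12, 8, 14, 1]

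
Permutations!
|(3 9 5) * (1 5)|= 4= |(1 5 3 9)|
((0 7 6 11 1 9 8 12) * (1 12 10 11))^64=(0 7 6 1 9 8 10 11 12)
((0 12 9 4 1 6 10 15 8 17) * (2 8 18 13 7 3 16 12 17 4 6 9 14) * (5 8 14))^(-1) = (0 17)(1 4 8 5 12 16 3 7 13 18 15 10 6 9)(2 14)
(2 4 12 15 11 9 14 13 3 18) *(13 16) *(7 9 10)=[0, 1, 4, 18, 12, 5, 6, 9, 8, 14, 7, 10, 15, 3, 16, 11, 13, 17, 2]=(2 4 12 15 11 10 7 9 14 16 13 3 18)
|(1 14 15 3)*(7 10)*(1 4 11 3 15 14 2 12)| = 6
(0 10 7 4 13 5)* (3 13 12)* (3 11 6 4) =[10, 1, 2, 13, 12, 0, 4, 3, 8, 9, 7, 6, 11, 5] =(0 10 7 3 13 5)(4 12 11 6)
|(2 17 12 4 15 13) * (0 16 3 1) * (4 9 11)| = 8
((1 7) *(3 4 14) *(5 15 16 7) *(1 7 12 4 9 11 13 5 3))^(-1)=(1 14 4 12 16 15 5 13 11 9 3)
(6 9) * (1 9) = (1 9 6) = [0, 9, 2, 3, 4, 5, 1, 7, 8, 6]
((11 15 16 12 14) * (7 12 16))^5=(16)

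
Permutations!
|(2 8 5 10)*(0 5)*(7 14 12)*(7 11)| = 20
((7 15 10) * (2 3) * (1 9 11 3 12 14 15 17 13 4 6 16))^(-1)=((1 9 11 3 2 12 14 15 10 7 17 13 4 6 16))^(-1)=(1 16 6 4 13 17 7 10 15 14 12 2 3 11 9)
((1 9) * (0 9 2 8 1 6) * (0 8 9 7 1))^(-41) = (0 7 1 2 9 6 8)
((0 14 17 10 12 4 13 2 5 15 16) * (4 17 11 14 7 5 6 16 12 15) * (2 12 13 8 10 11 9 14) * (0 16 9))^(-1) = (0 14 9 6 2 11 17 12 13 15 10 8 4 5 7)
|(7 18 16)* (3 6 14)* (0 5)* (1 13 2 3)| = 6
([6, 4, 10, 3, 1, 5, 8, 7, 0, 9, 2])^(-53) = (0 6 8)(1 4)(2 10)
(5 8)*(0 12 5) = (0 12 5 8) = [12, 1, 2, 3, 4, 8, 6, 7, 0, 9, 10, 11, 5]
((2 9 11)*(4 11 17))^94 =((2 9 17 4 11))^94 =(2 11 4 17 9)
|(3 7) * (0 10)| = |(0 10)(3 7)| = 2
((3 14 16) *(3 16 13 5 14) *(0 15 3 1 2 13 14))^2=(16)(0 3 2 5 15 1 13)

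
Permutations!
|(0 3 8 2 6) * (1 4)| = 10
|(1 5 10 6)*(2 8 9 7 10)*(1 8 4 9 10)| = |(1 5 2 4 9 7)(6 8 10)| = 6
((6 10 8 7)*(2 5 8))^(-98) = ((2 5 8 7 6 10))^(-98) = (2 6 8)(5 10 7)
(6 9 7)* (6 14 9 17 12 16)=(6 17 12 16)(7 14 9)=[0, 1, 2, 3, 4, 5, 17, 14, 8, 7, 10, 11, 16, 13, 9, 15, 6, 12]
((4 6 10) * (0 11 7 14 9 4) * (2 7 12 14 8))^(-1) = (0 10 6 4 9 14 12 11)(2 8 7)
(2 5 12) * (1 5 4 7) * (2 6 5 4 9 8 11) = (1 4 7)(2 9 8 11)(5 12 6) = [0, 4, 9, 3, 7, 12, 5, 1, 11, 8, 10, 2, 6]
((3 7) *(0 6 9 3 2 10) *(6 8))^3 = (0 9 2 8 3 10 6 7)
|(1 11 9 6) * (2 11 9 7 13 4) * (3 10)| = 30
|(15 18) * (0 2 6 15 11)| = 6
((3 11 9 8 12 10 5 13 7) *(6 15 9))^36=(3 15 12 13 11 9 10 7 6 8 5)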